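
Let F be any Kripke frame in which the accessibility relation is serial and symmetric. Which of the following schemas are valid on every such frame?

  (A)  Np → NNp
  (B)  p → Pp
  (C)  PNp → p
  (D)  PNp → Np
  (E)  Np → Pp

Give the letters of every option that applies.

C, E

(A) Np → NNp is axiom 4, which corresponds to transitivity. Such an R need not be transitive — not valid.
(B) p → Pp is the dual of axiom T, which corresponds to reflexivity. Such an R need not be reflexive — not valid.
(C) PNp → p is the dual of axiom B; it is valid on a frame exactly when R is symmetric. Every such R is symmetric, so valid.
(D) the dual of axiom 5: valid iff R is euclidean. Such an R need not be euclidean — not valid.
(E) Np → Pp is axiom D, which corresponds to seriality. Every such R is serial — valid.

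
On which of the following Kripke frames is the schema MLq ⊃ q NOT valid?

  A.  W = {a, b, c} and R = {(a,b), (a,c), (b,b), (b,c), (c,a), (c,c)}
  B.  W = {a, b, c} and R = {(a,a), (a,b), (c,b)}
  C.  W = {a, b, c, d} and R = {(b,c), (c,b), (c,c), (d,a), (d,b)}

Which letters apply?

A, B, C

The schema MLq ⊃ q is the dual of axiom B; it is valid on a frame iff R is symmetric.
(A) R is not symmetric (a R b but not b R a), so the schema fails here.
(B) R is not symmetric (a R b but not b R a), so the schema fails here.
(C) R is not symmetric (d R a but not a R d), so the schema fails here.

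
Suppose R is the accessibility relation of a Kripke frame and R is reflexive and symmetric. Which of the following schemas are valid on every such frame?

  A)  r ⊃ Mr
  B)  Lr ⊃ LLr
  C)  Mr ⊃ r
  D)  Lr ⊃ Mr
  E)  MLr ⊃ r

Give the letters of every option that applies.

A, D, E

Reflexive relations are serial.
(A) r ⊃ Mr is the dual of axiom T; it is valid on a frame exactly when R is reflexive. Every such R is reflexive, so valid.
(B) Lr ⊃ LLr is axiom 4, which corresponds to transitivity. Such an R need not be transitive — not valid.
(C) Mr ⊃ r (the converse of T) corresponds to R being a subset of the identity. Such an R need not be a subset of the identity, so not valid.
(D) Lr ⊃ Mr is axiom D, which corresponds to seriality. Every such R is serial — valid.
(E) MLr ⊃ r is the dual of axiom B, which corresponds to symmetry. Every such R is symmetric — valid.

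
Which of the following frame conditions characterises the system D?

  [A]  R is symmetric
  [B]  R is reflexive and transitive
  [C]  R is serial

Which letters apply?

C

(A) this class determines KB, not D.
(B) this class determines S4, not D.
(C) D is sound and complete for exactly this class.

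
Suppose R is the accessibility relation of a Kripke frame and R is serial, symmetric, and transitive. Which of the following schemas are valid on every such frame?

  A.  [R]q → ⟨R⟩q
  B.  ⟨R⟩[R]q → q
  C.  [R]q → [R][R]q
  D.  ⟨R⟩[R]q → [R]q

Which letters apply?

A, B, C, D

A serial symmetric transitive relation is reflexive (take any v with uRv; symmetry gives vRu and transitivity gives uRu), hence an equivalence relation.
(A) axiom D: valid iff R is serial. Every such R is serial — valid.
(B) ⟨R⟩[R]q → q (the dual of axiom B) characterises the symmetric frames. Every such R is symmetric — valid.
(C) [R]q → [R][R]q (axiom 4) characterises the transitive frames. Every such R is transitive — valid.
(D) the dual of axiom 5: valid iff R is euclidean. Every such R is euclidean — valid.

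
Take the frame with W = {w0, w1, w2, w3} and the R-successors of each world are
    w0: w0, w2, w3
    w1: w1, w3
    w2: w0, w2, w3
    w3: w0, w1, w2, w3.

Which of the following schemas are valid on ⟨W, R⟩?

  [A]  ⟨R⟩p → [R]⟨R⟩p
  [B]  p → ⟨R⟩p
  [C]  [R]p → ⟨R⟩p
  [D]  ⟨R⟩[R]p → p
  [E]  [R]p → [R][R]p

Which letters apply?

R is reflexive: each world relates to itself.
R is symmetric: every R-edge is matched by its reverse.
R is not transitive: w0 R w3 and w3 R w1 but not w0 R w1.
R is not euclidean: w3 R w0 and w3 R w1 but not w0 R w1.
R is serial: every world has an R-successor.
(A) ⟨R⟩p → [R]⟨R⟩p (axiom 5) characterises the euclidean frames. R is not euclidean — not valid.
(B) the dual of axiom T: valid iff R is reflexive. R is reflexive — valid.
(C) [R]p → ⟨R⟩p is axiom D; it is valid on a frame exactly when R is serial. R is serial, so valid.
(D) ⟨R⟩[R]p → p is the dual of axiom B, which corresponds to symmetry. R is symmetric — valid.
(E) [R]p → [R][R]p is axiom 4, which corresponds to transitivity. R is not transitive — not valid.

B, C, D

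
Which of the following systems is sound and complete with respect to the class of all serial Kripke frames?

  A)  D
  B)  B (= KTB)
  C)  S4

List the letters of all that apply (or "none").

A

(A) D is determined by exactly this class.
(B) B (= KTB) is determined by the class of reflexive and symmetric frames.
(C) S4 is determined by the class of reflexive and transitive frames.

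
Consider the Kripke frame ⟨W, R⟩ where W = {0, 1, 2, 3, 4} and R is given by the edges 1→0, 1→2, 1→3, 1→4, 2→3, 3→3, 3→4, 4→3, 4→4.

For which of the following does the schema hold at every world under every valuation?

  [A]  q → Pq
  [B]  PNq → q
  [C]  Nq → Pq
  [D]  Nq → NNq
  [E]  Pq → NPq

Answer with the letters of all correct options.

none

R is not reflexive: not 0 R 0.
R is not symmetric: 1 R 0 but not 0 R 1.
R is not transitive: 2 R 3 and 3 R 4 but not 2 R 4.
R is not euclidean: 1 R 0 and 1 R 2 but not 0 R 2.
R is not serial: 0 has no R-successor.
(A) the dual of axiom T: valid iff R is reflexive. R is not reflexive — not valid.
(B) PNq → q (the dual of axiom B) characterises the symmetric frames. R is not symmetric — not valid.
(C) Nq → Pq is axiom D, which corresponds to seriality. R is not serial — not valid.
(D) axiom 4: valid iff R is transitive. R is not transitive — not valid.
(E) axiom 5: valid iff R is euclidean. R is not euclidean — not valid.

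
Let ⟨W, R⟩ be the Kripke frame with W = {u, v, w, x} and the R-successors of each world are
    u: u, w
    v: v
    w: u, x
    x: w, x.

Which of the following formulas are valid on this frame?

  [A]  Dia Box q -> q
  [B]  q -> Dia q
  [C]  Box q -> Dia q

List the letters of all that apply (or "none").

A, C

R is not reflexive: not w R w.
R is symmetric: every R-edge is matched by its reverse.
R is serial: every world has an R-successor.
(A) Dia Box q -> q (the dual of axiom B) characterises the symmetric frames. R is symmetric — valid.
(B) q -> Dia q is the dual of axiom T, which corresponds to reflexivity. R is not reflexive — not valid.
(C) Box q -> Dia q is axiom D, which corresponds to seriality. R is serial — valid.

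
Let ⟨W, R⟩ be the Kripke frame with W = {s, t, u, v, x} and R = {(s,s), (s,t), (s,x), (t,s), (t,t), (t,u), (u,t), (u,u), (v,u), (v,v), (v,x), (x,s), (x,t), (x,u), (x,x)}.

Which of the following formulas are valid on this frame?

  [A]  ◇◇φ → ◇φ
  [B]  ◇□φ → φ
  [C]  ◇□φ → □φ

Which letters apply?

none

R is not symmetric: v R u but not u R v.
R is not transitive: s R t and t R u but not s R u.
R is not euclidean: s R t and s R x but not t R x.
(A) ◇◇φ → ◇φ (the dual of axiom 4) characterises the transitive frames. R is not transitive — not valid.
(B) ◇□φ → φ is the dual of axiom B, which corresponds to symmetry. R is not symmetric — not valid.
(C) ◇□φ → □φ is the dual of axiom 5, which corresponds to the euclidean property. R is not euclidean — not valid.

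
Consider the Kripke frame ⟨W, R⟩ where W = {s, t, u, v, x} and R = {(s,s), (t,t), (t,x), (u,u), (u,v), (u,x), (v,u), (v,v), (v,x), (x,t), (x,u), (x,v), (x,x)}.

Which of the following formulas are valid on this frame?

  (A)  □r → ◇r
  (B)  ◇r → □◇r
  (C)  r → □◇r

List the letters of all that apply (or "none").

R is symmetric: every R-edge is matched by its reverse.
R is not euclidean: x R t and x R u but not t R u.
R is serial: every world has an R-successor.
(A) □r → ◇r is axiom D, which corresponds to seriality. R is serial — valid.
(B) ◇r → □◇r is axiom 5, which corresponds to the euclidean property. R is not euclidean — not valid.
(C) r → □◇r is axiom B, which corresponds to symmetry. R is symmetric — valid.

A, C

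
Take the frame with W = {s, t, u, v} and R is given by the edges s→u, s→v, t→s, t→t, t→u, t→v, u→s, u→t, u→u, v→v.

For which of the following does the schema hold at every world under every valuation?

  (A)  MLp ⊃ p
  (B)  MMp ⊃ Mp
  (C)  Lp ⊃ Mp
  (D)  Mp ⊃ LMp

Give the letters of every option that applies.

C

R is not symmetric: s R v but not v R s.
R is not transitive: s R u and u R s but not s R s.
R is not euclidean: s R u and s R v but not u R v.
R is serial: every world has an R-successor.
(A) MLp ⊃ p is the dual of axiom B, which corresponds to symmetry. R is not symmetric — not valid.
(B) MMp ⊃ Mp is the dual of axiom 4; it is valid on a frame exactly when R is transitive. R is not transitive, so not valid.
(C) Lp ⊃ Mp is axiom D, which corresponds to seriality. R is serial — valid.
(D) axiom 5: valid iff R is euclidean. R is not euclidean — not valid.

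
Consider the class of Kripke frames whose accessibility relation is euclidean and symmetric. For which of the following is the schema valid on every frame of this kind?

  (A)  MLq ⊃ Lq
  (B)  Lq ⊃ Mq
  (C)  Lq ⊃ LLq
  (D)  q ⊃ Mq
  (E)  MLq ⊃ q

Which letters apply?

A, C, E

A symmetric euclidean relation is transitive (uRv and vRw give vRu by symmetry, then uRw by the euclidean condition, applied at v).
(A) MLq ⊃ Lq is the dual of axiom 5; it is valid on a frame exactly when R is euclidean. Every such R is euclidean, so valid.
(B) Lq ⊃ Mq is axiom D; it is valid on a frame exactly when R is serial. Such an R need not be serial, so not valid.
(C) axiom 4: valid iff R is transitive. Every such R is transitive — valid.
(D) the dual of axiom T: valid iff R is reflexive. Such an R need not be reflexive — not valid.
(E) MLq ⊃ q is the dual of axiom B, which corresponds to symmetry. Every such R is symmetric — valid.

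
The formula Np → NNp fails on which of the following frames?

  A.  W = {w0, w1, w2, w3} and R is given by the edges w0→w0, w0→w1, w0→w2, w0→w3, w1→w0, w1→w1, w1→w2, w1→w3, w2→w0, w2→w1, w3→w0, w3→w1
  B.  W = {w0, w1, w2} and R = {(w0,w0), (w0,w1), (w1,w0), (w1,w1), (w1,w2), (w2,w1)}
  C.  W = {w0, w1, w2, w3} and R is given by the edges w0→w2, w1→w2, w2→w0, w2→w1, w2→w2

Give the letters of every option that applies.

A, B, C

The schema Np → NNp is axiom 4; it is valid on a frame iff R is transitive.
(A) R is not transitive (w2 R w0 and w0 R w2 but not w2 R w2), so the schema fails here.
(B) R is not transitive (w0 R w1 and w1 R w2 but not w0 R w2), so the schema fails here.
(C) R is not transitive (w0 R w2 and w2 R w0 but not w0 R w0), so the schema fails here.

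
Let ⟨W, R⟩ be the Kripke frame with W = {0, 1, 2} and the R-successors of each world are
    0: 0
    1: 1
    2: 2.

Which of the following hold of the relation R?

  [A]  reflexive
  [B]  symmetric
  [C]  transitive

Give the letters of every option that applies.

A, B, C

(A) reflexive: each world relates to itself.
(B) symmetric: every R-edge is matched by its reverse.
(C) transitive: R is closed under composition.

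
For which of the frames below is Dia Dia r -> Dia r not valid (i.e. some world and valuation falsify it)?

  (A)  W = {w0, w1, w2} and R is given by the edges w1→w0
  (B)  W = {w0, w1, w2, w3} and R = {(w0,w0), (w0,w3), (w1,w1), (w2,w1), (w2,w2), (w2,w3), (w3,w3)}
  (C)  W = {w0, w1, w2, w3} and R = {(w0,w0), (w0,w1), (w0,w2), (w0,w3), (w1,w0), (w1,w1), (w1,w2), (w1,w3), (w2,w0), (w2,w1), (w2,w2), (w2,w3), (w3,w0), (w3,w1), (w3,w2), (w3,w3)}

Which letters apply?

The schema Dia Dia r -> Dia r is the dual of axiom 4; it is valid on a frame iff R is transitive.
(A) R is transitive (R is closed under composition), so the schema is valid here.
(B) R is transitive (R is closed under composition), so the schema is valid here.
(C) R is transitive (R is closed under composition), so the schema is valid here.

none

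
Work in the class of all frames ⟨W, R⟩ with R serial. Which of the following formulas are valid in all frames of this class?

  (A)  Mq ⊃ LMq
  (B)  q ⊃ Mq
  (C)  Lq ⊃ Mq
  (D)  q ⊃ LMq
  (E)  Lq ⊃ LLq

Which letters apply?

C

(A) Mq ⊃ LMq is axiom 5; it is valid on a frame exactly when R is euclidean. Such an R need not be euclidean, so not valid.
(B) q ⊃ Mq is the dual of axiom T; it is valid on a frame exactly when R is reflexive. Such an R need not be reflexive, so not valid.
(C) axiom D: valid iff R is serial. Every such R is serial — valid.
(D) q ⊃ LMq is axiom B; it is valid on a frame exactly when R is symmetric. Such an R need not be symmetric, so not valid.
(E) Lq ⊃ LLq is axiom 4, which corresponds to transitivity. Such an R need not be transitive — not valid.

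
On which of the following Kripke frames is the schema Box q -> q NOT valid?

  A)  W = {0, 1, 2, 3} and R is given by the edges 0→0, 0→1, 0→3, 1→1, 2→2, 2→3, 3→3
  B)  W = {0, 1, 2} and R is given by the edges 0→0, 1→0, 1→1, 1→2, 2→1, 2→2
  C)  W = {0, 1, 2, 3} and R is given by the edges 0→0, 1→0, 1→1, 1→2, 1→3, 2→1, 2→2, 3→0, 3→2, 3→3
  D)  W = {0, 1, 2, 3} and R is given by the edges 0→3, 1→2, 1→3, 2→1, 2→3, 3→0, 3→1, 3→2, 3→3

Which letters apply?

D

The schema Box q -> q is axiom T; it is valid on a frame iff R is reflexive.
(A) R is reflexive (each world relates to itself), so the schema is valid here.
(B) R is reflexive (each world relates to itself), so the schema is valid here.
(C) R is reflexive (each world relates to itself), so the schema is valid here.
(D) R is not reflexive (not 0 R 0), so the schema fails here.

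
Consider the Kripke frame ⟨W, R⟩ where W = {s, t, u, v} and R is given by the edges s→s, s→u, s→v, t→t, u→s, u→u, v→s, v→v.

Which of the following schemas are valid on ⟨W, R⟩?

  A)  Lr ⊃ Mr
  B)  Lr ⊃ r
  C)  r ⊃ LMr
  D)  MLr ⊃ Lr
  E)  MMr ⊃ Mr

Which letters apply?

A, B, C

R is reflexive: each world relates to itself.
R is symmetric: every R-edge is matched by its reverse.
R is not transitive: u R s and s R v but not u R v.
R is not euclidean: s R u and s R v but not u R v.
R is serial: every world has an R-successor.
(A) axiom D: valid iff R is serial. R is serial — valid.
(B) Lr ⊃ r is axiom T; it is valid on a frame exactly when R is reflexive. R is reflexive, so valid.
(C) r ⊃ LMr is axiom B, which corresponds to symmetry. R is symmetric — valid.
(D) MLr ⊃ Lr is the dual of axiom 5, which corresponds to the euclidean property. R is not euclidean — not valid.
(E) MMr ⊃ Mr is the dual of axiom 4; it is valid on a frame exactly when R is transitive. R is not transitive, so not valid.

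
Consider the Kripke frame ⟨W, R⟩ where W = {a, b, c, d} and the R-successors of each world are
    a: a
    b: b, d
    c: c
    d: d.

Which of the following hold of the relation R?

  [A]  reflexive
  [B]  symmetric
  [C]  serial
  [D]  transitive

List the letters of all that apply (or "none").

(A) reflexive: each world relates to itself.
(B) not symmetric: b R d but not d R b.
(C) serial: every world has an R-successor.
(D) transitive: R is closed under composition.

A, C, D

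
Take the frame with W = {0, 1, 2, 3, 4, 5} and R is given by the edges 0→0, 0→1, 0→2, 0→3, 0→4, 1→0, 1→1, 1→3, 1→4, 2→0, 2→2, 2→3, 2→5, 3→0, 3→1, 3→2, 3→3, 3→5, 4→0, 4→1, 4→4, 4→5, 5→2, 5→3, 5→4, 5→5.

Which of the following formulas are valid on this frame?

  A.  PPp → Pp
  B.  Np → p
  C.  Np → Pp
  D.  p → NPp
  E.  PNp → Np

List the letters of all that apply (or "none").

R is reflexive: each world relates to itself.
R is symmetric: every R-edge is matched by its reverse.
R is not transitive: 0 R 2 and 2 R 5 but not 0 R 5.
R is not euclidean: 0 R 1 and 0 R 2 but not 1 R 2.
R is serial: every world has an R-successor.
(A) PPp → Pp (the dual of axiom 4) characterises the transitive frames. R is not transitive — not valid.
(B) Np → p is axiom T, which corresponds to reflexivity. R is reflexive — valid.
(C) axiom D: valid iff R is serial. R is serial — valid.
(D) p → NPp is axiom B, which corresponds to symmetry. R is symmetric — valid.
(E) PNp → Np (the dual of axiom 5) characterises the euclidean frames. R is not euclidean — not valid.

B, C, D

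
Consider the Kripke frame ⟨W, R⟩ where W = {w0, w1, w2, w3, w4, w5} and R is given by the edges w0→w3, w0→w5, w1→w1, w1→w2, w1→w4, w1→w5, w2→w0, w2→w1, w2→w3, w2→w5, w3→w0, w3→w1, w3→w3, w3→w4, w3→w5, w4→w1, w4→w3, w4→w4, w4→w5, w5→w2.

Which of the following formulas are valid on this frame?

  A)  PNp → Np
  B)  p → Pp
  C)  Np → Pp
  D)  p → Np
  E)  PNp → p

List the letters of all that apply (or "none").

R is not reflexive: not w0 R w0.
R is not symmetric: w0 R w5 but not w5 R w0.
R is not euclidean: w0 R w5 and w0 R w3 but not w5 R w3.
R is serial: every world has an R-successor.
R is not a subset of the identity: w0 R w3 with w0 ≠ w3.
(A) PNp → Np (the dual of axiom 5) characterises the euclidean frames. R is not euclidean — not valid.
(B) the dual of axiom T: valid iff R is reflexive. R is not reflexive — not valid.
(C) Np → Pp is axiom D, which corresponds to seriality. R is serial — valid.
(D) p → Np is equivalent to ◇p→p; it holds exactly when R ⊆ identity. Here R ⊄ identity — not valid.
(E) PNp → p is the dual of axiom B, which corresponds to symmetry. R is not symmetric — not valid.

C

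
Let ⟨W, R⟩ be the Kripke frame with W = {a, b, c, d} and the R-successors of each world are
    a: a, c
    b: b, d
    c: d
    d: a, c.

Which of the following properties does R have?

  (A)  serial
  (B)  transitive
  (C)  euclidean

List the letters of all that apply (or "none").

A

(A) serial: every world has an R-successor.
(B) not transitive: a R c and c R d but not a R d.
(C) not euclidean: a R c and a R a but not c R a.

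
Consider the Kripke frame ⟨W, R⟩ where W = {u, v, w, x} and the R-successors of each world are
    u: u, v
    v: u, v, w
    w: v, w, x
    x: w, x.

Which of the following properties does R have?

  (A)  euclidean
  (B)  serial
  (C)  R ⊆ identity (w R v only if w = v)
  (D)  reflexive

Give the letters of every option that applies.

(A) not euclidean: v R u and v R w but not u R w.
(B) serial: every world has an R-successor.
(C) not ⊆ identity: u R v with u ≠ v.
(D) reflexive: each world relates to itself.

B, D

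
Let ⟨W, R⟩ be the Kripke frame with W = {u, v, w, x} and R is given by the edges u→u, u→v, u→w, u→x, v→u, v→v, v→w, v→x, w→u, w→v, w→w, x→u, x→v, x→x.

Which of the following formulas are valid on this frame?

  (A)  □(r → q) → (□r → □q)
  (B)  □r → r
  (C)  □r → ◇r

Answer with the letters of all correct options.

R is reflexive: each world relates to itself.
R is serial: every world has an R-successor.
(A) this is just K, valid on every normal frame.
(B) □r → r (axiom T) characterises the reflexive frames. R is reflexive — valid.
(C) □r → ◇r (axiom D) characterises the serial frames. R is serial — valid.

A, B, C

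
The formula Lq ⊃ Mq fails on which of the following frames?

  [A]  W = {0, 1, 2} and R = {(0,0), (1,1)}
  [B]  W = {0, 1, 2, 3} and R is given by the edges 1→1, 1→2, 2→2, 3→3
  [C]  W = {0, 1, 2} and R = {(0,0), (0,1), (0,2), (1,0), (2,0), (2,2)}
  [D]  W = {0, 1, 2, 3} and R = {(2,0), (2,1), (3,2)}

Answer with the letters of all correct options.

A, B, D

The schema Lq ⊃ Mq is axiom D; it is valid on a frame iff R is serial.
(A) R is not serial (2 has no R-successor), so the schema fails here.
(B) R is not serial (0 has no R-successor), so the schema fails here.
(C) R is serial (every world has an R-successor), so the schema is valid here.
(D) R is not serial (0 has no R-successor), so the schema fails here.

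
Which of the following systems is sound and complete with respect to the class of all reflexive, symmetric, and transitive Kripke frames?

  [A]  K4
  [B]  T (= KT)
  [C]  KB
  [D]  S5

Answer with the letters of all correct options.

(A) K4 is determined by the class of transitive frames.
(B) T (= KT) is determined by the class of reflexive frames.
(C) KB is determined by the class of symmetric frames.
(D) S5 is determined by exactly this class.

D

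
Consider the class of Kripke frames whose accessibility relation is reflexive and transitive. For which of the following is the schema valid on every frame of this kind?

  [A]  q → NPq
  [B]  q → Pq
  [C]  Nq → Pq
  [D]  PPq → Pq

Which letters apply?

Reflexive relations are serial.
(A) q → NPq is axiom B, which corresponds to symmetry. Such an R need not be symmetric — not valid.
(B) q → Pq is the dual of axiom T, which corresponds to reflexivity. Every such R is reflexive — valid.
(C) Nq → Pq (axiom D) characterises the serial frames. Every such R is serial — valid.
(D) PPq → Pq is the dual of axiom 4, which corresponds to transitivity. Every such R is transitive — valid.

B, C, D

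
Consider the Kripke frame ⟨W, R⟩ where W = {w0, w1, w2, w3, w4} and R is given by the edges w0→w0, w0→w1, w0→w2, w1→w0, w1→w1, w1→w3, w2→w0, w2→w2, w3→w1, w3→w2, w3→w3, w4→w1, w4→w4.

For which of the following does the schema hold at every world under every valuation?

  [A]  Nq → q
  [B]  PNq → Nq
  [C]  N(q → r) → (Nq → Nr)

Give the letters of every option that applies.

R is reflexive: each world relates to itself.
R is not euclidean: w0 R w1 and w0 R w2 but not w1 R w2.
(A) Nq → q is axiom T; it is valid on a frame exactly when R is reflexive. R is reflexive, so valid.
(B) PNq → Nq is the dual of axiom 5; it is valid on a frame exactly when R is euclidean. R is not euclidean, so not valid.
(C) this is just K, valid on every normal frame.

A, C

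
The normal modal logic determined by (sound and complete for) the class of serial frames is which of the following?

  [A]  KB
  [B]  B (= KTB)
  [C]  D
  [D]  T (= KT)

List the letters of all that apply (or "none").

(A) KB is determined by the class of symmetric frames.
(B) B (= KTB) is determined by the class of reflexive and symmetric frames.
(C) D is determined by exactly this class.
(D) T (= KT) is determined by the class of reflexive frames.

C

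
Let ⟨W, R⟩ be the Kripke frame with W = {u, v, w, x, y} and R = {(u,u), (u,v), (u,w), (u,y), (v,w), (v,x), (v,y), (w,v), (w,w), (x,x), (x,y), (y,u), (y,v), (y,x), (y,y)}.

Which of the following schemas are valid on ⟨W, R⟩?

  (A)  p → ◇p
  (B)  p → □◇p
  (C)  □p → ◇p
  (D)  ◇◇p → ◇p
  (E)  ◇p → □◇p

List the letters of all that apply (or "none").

C

R is not reflexive: not v R v.
R is not symmetric: u R v but not v R u.
R is not transitive: u R v and v R x but not u R x.
R is not euclidean: u R v and u R u but not v R u.
R is serial: every world has an R-successor.
(A) p → ◇p (the dual of axiom T) characterises the reflexive frames. R is not reflexive — not valid.
(B) p → □◇p (axiom B) characterises the symmetric frames. R is not symmetric — not valid.
(C) □p → ◇p is axiom D; it is valid on a frame exactly when R is serial. R is serial, so valid.
(D) ◇◇p → ◇p (the dual of axiom 4) characterises the transitive frames. R is not transitive — not valid.
(E) axiom 5: valid iff R is euclidean. R is not euclidean — not valid.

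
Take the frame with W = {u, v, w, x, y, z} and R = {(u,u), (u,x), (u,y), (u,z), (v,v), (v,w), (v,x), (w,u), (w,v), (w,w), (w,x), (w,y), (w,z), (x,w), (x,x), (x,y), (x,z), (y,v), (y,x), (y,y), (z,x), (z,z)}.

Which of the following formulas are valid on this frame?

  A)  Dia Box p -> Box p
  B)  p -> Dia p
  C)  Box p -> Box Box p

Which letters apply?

B

R is reflexive: each world relates to itself.
R is not transitive: u R x and x R w but not u R w.
R is not euclidean: u R x and u R u but not x R u.
(A) the dual of axiom 5: valid iff R is euclidean. R is not euclidean — not valid.
(B) p -> Dia p is the dual of axiom T; it is valid on a frame exactly when R is reflexive. R is reflexive, so valid.
(C) Box p -> Box Box p is axiom 4; it is valid on a frame exactly when R is transitive. R is not transitive, so not valid.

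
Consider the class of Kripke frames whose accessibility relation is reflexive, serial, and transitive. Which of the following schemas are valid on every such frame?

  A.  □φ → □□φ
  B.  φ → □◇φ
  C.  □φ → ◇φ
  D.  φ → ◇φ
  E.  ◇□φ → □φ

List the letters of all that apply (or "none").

(A) axiom 4: valid iff R is transitive. Every such R is transitive — valid.
(B) φ → □◇φ is axiom B; it is valid on a frame exactly when R is symmetric. Such an R need not be symmetric, so not valid.
(C) axiom D: valid iff R is serial. Every such R is serial — valid.
(D) φ → ◇φ is the dual of axiom T; it is valid on a frame exactly when R is reflexive. Every such R is reflexive, so valid.
(E) ◇□φ → □φ is the dual of axiom 5, which corresponds to the euclidean property. Such an R need not be euclidean — not valid.

A, C, D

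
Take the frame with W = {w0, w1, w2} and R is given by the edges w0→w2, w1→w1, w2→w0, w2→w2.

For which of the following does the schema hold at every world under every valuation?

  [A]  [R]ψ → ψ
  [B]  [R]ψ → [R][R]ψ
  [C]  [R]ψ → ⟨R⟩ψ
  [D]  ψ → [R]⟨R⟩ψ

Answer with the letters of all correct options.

R is not reflexive: not w0 R w0.
R is symmetric: every R-edge is matched by its reverse.
R is not transitive: w0 R w2 and w2 R w0 but not w0 R w0.
R is serial: every world has an R-successor.
(A) axiom T: valid iff R is reflexive. R is not reflexive — not valid.
(B) [R]ψ → [R][R]ψ (axiom 4) characterises the transitive frames. R is not transitive — not valid.
(C) axiom D: valid iff R is serial. R is serial — valid.
(D) ψ → [R]⟨R⟩ψ is axiom B; it is valid on a frame exactly when R is symmetric. R is symmetric, so valid.

C, D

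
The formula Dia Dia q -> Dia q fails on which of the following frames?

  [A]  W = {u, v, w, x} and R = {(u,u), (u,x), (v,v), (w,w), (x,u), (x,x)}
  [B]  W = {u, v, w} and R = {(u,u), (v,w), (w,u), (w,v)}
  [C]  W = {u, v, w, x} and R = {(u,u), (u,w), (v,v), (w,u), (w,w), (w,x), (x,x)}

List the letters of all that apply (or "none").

The schema Dia Dia q -> Dia q is the dual of axiom 4; it is valid on a frame iff R is transitive.
(A) R is transitive (R is closed under composition), so the schema is valid here.
(B) R is not transitive (v R w and w R u but not v R u), so the schema fails here.
(C) R is not transitive (u R w and w R x but not u R x), so the schema fails here.

B, C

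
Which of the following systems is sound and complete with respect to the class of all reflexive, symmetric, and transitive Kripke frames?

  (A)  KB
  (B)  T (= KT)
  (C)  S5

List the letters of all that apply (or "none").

C

(A) KB is determined by the class of symmetric frames.
(B) T (= KT) is determined by the class of reflexive frames.
(C) S5 is determined by exactly this class.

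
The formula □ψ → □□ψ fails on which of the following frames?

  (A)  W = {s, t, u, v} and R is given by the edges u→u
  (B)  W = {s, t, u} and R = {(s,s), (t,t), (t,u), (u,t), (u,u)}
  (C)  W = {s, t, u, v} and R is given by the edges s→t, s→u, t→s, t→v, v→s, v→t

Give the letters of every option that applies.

C

The schema □ψ → □□ψ is axiom 4; it is valid on a frame iff R is transitive.
(A) R is transitive (R is closed under composition), so the schema is valid here.
(B) R is transitive (R is closed under composition), so the schema is valid here.
(C) R is not transitive (s R t and t R s but not s R s), so the schema fails here.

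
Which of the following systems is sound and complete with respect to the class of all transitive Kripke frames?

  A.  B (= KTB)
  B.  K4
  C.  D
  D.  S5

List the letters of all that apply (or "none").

B

(A) B (= KTB) is determined by the class of reflexive and symmetric frames.
(B) K4 is determined by exactly this class.
(C) D is determined by the class of serial frames.
(D) S5 is determined by the class of reflexive, symmetric, and transitive frames.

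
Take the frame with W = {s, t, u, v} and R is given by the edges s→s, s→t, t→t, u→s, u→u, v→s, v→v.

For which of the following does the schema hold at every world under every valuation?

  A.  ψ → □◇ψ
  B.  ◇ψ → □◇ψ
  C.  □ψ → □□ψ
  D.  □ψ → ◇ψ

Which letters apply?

D

R is not symmetric: s R t but not t R s.
R is not transitive: u R s and s R t but not u R t.
R is not euclidean: s R t and s R s but not t R s.
R is serial: every world has an R-successor.
(A) ψ → □◇ψ (axiom B) characterises the symmetric frames. R is not symmetric — not valid.
(B) ◇ψ → □◇ψ (axiom 5) characterises the euclidean frames. R is not euclidean — not valid.
(C) □ψ → □□ψ is axiom 4; it is valid on a frame exactly when R is transitive. R is not transitive, so not valid.
(D) □ψ → ◇ψ (axiom D) characterises the serial frames. R is serial — valid.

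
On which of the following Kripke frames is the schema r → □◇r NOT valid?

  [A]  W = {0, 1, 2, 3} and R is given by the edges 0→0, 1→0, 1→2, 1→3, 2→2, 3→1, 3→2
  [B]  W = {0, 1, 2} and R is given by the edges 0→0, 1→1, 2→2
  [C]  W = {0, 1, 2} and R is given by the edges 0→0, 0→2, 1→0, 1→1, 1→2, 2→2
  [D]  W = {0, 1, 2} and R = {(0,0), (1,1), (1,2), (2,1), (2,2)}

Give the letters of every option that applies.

A, C

The schema r → □◇r is axiom B; it is valid on a frame iff R is symmetric.
(A) R is not symmetric (1 R 0 but not 0 R 1), so the schema fails here.
(B) R is symmetric (every R-edge is matched by its reverse), so the schema is valid here.
(C) R is not symmetric (0 R 2 but not 2 R 0), so the schema fails here.
(D) R is symmetric (every R-edge is matched by its reverse), so the schema is valid here.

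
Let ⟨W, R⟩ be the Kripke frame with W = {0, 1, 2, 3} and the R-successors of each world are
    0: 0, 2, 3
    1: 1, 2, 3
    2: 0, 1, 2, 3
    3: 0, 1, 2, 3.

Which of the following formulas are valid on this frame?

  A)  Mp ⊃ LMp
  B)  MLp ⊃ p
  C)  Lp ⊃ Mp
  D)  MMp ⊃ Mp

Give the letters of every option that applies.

R is symmetric: every R-edge is matched by its reverse.
R is not transitive: 0 R 2 and 2 R 1 but not 0 R 1.
R is not euclidean: 2 R 0 and 2 R 1 but not 0 R 1.
R is serial: every world has an R-successor.
(A) axiom 5: valid iff R is euclidean. R is not euclidean — not valid.
(B) MLp ⊃ p is the dual of axiom B; it is valid on a frame exactly when R is symmetric. R is symmetric, so valid.
(C) Lp ⊃ Mp (axiom D) characterises the serial frames. R is serial — valid.
(D) MMp ⊃ Mp is the dual of axiom 4, which corresponds to transitivity. R is not transitive — not valid.

B, C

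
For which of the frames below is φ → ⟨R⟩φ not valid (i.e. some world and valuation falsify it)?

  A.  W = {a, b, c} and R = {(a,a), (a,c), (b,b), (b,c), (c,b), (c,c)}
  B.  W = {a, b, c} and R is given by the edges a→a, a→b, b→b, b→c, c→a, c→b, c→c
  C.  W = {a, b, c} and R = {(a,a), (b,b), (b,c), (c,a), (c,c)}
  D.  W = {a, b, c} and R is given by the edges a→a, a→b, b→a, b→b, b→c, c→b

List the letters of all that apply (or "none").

The schema φ → ⟨R⟩φ is the dual of axiom T; it is valid on a frame iff R is reflexive.
(A) R is reflexive (each world relates to itself), so the schema is valid here.
(B) R is reflexive (each world relates to itself), so the schema is valid here.
(C) R is reflexive (each world relates to itself), so the schema is valid here.
(D) R is not reflexive (not c R c), so the schema fails here.

D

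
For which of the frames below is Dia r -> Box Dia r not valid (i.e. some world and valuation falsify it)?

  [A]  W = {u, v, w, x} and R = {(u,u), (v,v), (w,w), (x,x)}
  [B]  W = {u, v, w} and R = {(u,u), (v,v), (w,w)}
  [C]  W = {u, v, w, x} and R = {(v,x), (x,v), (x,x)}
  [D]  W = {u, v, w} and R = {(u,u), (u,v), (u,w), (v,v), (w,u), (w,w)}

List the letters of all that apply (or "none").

The schema Dia r -> Box Dia r is axiom 5; it is valid on a frame iff R is euclidean.
(A) R is euclidean (any two R-successors of the same world are R-related), so the schema is valid here.
(B) R is euclidean (any two R-successors of the same world are R-related), so the schema is valid here.
(C) R is not euclidean (x R v and x R v but not v R v), so the schema fails here.
(D) R is not euclidean (u R v and u R u but not v R u), so the schema fails here.

C, D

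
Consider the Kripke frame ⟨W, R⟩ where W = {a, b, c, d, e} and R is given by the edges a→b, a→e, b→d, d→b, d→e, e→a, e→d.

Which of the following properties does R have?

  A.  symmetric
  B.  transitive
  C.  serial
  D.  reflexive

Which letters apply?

none

(A) not symmetric: a R b but not b R a.
(B) not transitive: a R b and b R d but not a R d.
(C) not serial: c has no R-successor.
(D) not reflexive: not a R a.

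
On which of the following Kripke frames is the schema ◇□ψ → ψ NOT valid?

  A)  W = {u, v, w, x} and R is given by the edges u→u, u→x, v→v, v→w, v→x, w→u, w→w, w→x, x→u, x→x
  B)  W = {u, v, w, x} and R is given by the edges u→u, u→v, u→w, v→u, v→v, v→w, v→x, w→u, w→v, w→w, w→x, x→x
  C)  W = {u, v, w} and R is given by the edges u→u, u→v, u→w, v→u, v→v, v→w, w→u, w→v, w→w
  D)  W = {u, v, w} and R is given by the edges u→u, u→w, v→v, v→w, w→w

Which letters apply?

A, B, D

The schema ◇□ψ → ψ is the dual of axiom B; it is valid on a frame iff R is symmetric.
(A) R is not symmetric (v R w but not w R v), so the schema fails here.
(B) R is not symmetric (v R x but not x R v), so the schema fails here.
(C) R is symmetric (every R-edge is matched by its reverse), so the schema is valid here.
(D) R is not symmetric (u R w but not w R u), so the schema fails here.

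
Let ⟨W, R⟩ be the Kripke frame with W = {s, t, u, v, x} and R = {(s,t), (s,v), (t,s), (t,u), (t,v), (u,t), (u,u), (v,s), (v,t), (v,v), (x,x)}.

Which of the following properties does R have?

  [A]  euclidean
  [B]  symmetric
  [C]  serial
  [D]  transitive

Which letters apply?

B, C

(A) not euclidean: t R s and t R u but not s R u.
(B) symmetric: every R-edge is matched by its reverse.
(C) serial: every world has an R-successor.
(D) not transitive: s R t and t R s but not s R s.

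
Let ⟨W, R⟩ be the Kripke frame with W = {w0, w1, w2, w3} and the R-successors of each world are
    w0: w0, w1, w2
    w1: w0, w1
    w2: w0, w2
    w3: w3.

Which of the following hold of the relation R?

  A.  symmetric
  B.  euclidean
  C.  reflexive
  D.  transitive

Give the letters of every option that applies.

A, C

(A) symmetric: every R-edge is matched by its reverse.
(B) not euclidean: w0 R w1 and w0 R w2 but not w1 R w2.
(C) reflexive: each world relates to itself.
(D) not transitive: w1 R w0 and w0 R w2 but not w1 R w2.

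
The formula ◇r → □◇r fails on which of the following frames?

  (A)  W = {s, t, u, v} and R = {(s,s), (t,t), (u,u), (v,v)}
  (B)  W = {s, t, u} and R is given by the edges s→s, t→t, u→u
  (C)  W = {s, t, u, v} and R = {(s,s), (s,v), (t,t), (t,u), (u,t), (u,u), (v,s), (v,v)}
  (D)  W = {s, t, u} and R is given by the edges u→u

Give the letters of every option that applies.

none

The schema ◇r → □◇r is axiom 5; it is valid on a frame iff R is euclidean.
(A) R is euclidean (any two R-successors of the same world are R-related), so the schema is valid here.
(B) R is euclidean (any two R-successors of the same world are R-related), so the schema is valid here.
(C) R is euclidean (any two R-successors of the same world are R-related), so the schema is valid here.
(D) R is euclidean (any two R-successors of the same world are R-related), so the schema is valid here.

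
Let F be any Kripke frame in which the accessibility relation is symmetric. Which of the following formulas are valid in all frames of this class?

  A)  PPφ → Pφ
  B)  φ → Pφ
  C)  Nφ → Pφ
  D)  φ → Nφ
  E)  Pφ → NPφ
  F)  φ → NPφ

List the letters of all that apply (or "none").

F

(A) the dual of axiom 4: valid iff R is transitive. Such an R need not be transitive — not valid.
(B) φ → Pφ (the dual of axiom T) characterises the reflexive frames. Such an R need not be reflexive — not valid.
(C) axiom D: valid iff R is serial. Such an R need not be serial — not valid.
(D) φ → Nφ (equivalent to ◇p→p) corresponds to R being a subset of the identity. Such an R need not be a subset of the identity, so not valid.
(E) Pφ → NPφ (axiom 5) characterises the euclidean frames. Such an R need not be euclidean — not valid.
(F) axiom B: valid iff R is symmetric. Every such R is symmetric — valid.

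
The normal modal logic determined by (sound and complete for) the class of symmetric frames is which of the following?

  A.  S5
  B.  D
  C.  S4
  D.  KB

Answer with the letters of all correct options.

(A) S5 is determined by the class of reflexive, symmetric, and transitive frames.
(B) D is determined by the class of serial frames.
(C) S4 is determined by the class of reflexive and transitive frames.
(D) KB is determined by exactly this class.

D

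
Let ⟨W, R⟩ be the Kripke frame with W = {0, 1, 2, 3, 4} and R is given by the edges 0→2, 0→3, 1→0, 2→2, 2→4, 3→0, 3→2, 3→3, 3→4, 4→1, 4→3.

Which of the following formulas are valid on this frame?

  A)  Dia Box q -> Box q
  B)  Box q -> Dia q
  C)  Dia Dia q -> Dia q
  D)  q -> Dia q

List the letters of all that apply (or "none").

B

R is not reflexive: not 0 R 0.
R is not transitive: 0 R 2 and 2 R 4 but not 0 R 4.
R is not euclidean: 0 R 2 and 0 R 3 but not 2 R 3.
R is serial: every world has an R-successor.
(A) the dual of axiom 5: valid iff R is euclidean. R is not euclidean — not valid.
(B) axiom D: valid iff R is serial. R is serial — valid.
(C) Dia Dia q -> Dia q (the dual of axiom 4) characterises the transitive frames. R is not transitive — not valid.
(D) q -> Dia q is the dual of axiom T, which corresponds to reflexivity. R is not reflexive — not valid.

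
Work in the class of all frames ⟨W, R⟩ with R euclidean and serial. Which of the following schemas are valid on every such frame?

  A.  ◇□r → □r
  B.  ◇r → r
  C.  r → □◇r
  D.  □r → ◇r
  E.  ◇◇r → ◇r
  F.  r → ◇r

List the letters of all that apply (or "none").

(A) ◇□r → □r is the dual of axiom 5, which corresponds to the euclidean property. Every such R is euclidean — valid.
(B) ◇r → r is the converse of T; it holds exactly when R ⊆ identity. Such an R need not be a subset of the identity — not valid.
(C) r → □◇r is axiom B, which corresponds to symmetry. Such an R need not be symmetric — not valid.
(D) axiom D: valid iff R is serial. Every such R is serial — valid.
(E) ◇◇r → ◇r (the dual of axiom 4) characterises the transitive frames. Such an R need not be transitive — not valid.
(F) the dual of axiom T: valid iff R is reflexive. Such an R need not be reflexive — not valid.

A, D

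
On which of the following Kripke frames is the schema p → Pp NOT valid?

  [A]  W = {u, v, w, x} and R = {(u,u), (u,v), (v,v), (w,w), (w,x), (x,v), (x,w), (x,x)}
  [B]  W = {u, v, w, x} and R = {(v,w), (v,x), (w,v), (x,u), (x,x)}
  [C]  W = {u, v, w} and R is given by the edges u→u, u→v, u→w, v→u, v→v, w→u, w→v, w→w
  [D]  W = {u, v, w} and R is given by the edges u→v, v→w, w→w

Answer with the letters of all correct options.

B, D

The schema p → Pp is the dual of axiom T; it is valid on a frame iff R is reflexive.
(A) R is reflexive (each world relates to itself), so the schema is valid here.
(B) R is not reflexive (not u R u), so the schema fails here.
(C) R is reflexive (each world relates to itself), so the schema is valid here.
(D) R is not reflexive (not u R u), so the schema fails here.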